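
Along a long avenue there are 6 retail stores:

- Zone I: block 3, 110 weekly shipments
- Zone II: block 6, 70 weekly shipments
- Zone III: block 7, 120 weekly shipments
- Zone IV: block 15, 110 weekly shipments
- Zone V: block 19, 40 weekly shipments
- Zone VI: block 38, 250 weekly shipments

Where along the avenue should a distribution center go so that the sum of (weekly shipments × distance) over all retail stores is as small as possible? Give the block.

x = 15

For a sum of weighted absolute distances on a line, the optimum is the weighted median (not the mean). Total weight W = 700; half-weight = 350.
Sort by position and accumulate weight:
  block 3 (Zone I, w=110) → cum 110
  block 6 (Zone II, w=70) → cum 180
  block 7 (Zone III, w=120) → cum 300
  block 15 (Zone IV, w=110) → cum 410  ≥ 350 → median here
  block 19 (Zone V, w=40) → cum 450
  block 38 (Zone VI, w=250) → cum 700
Optimal location: block 15.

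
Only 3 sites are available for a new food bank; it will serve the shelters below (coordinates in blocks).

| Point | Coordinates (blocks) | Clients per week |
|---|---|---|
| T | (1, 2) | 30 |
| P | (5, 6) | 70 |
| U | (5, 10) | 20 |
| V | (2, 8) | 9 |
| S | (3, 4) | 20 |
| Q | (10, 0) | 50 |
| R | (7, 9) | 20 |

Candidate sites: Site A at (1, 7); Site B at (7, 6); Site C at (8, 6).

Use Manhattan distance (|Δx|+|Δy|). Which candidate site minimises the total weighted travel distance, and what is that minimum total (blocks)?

Site B, total 1253 blocks

Total weighted distance at each candidate:
  Site A (1, 7): total = 1718
  Site B (7, 6): total = 1253
  Site C (8, 6): total = 1372
Minimum is at Site B with total 1253 blocks.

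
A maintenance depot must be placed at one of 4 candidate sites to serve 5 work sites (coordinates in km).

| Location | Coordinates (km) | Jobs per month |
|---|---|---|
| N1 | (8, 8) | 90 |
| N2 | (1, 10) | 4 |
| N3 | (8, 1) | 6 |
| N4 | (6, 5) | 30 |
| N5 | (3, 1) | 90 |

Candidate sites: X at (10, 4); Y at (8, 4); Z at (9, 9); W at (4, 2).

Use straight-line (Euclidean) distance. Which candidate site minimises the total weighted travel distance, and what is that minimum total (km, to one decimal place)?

W, total 943.4 km

Total weighted distance at each candidate:
  X (10, 4): total = 1276.5
  Y (8, 4): total = 1006.7
  Z (9, 9): total = 1257.9
  W (4, 2): total = 943.4
Minimum is at W with total 943.4 km.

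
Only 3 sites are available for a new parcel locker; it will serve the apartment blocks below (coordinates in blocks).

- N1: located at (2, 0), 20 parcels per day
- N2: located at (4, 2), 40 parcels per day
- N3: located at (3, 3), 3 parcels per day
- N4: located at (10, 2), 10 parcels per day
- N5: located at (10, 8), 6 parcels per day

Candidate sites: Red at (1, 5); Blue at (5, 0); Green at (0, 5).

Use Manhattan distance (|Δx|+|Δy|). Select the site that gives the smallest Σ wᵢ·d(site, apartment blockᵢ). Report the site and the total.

Blue, total 343 blocks

Total weighted distance at each candidate:
  Red (1, 5): total = 564
  Blue (5, 0): total = 343
  Green (0, 5): total = 643
Minimum is at Blue with total 343 blocks.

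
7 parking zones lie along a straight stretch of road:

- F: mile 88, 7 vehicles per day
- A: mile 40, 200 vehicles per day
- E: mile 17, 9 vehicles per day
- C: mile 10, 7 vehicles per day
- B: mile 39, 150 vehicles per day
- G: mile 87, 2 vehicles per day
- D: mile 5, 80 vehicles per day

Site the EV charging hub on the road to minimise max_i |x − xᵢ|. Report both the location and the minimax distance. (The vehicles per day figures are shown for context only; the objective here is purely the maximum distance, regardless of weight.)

location 46.5, max distance 41.5

The 1-center on a line is the midpoint of the two extreme points: leftmost at 5, rightmost at 88.
Optimal location = (5 + 88)/2 = 46.5; maximum distance = (88 − 5)/2 = 41.5.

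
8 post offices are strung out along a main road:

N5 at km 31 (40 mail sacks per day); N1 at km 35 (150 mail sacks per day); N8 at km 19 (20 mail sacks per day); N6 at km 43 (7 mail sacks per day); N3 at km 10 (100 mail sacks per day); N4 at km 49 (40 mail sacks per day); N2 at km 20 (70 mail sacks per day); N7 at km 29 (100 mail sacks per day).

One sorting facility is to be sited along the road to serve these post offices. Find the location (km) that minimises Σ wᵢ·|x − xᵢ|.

For a sum of weighted absolute distances on a line, the optimum is the weighted median (not the mean). Total weight W = 527; half-weight = 263.5.
Sort by position and accumulate weight:
  km 10 (N3, w=100) → cum 100
  km 19 (N8, w=20) → cum 120
  km 20 (N2, w=70) → cum 190
  km 29 (N7, w=100) → cum 290  ≥ 263.5 → median here
  km 31 (N5, w=40) → cum 330
  km 35 (N1, w=150) → cum 480
  km 43 (N6, w=7) → cum 487
  km 49 (N4, w=40) → cum 527
Optimal location: km 29.

x = 29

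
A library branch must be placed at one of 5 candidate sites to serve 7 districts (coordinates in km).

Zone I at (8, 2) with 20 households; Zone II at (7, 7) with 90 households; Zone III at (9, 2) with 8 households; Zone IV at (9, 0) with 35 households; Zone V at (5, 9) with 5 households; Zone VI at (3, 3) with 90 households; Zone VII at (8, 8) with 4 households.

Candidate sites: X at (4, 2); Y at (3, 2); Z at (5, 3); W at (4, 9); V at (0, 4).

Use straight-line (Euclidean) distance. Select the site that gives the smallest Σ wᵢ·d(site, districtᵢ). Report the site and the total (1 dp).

Total weighted distance at each candidate:
  X (4, 2): total = 1024.7
  Y (3, 2): total = 1103.3
  Z (5, 3): total = 907.0
  W (4, 9): total = 1483.9
  V (0, 4): total = 1624.5
Minimum is at Z with total 907.0 km.

Z, total 907.0 km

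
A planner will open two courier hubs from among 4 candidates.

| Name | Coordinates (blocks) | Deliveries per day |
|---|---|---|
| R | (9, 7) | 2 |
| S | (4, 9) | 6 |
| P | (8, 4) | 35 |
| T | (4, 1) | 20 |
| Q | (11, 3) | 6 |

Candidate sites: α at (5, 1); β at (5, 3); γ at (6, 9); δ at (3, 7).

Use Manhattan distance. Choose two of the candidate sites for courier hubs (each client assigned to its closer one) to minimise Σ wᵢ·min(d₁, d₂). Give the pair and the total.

Evaluate every pair (each demand assigned to the nearer of the two):
  {α, β}: total = 254
  {β, γ}: total = 258
  {β, δ}: total = 266
  {α, γ}: total = 300
  {α, δ}: total = 308
  {γ, δ}: total = 473
Best pair: {α, β} with total 254.

{α, β}, total 254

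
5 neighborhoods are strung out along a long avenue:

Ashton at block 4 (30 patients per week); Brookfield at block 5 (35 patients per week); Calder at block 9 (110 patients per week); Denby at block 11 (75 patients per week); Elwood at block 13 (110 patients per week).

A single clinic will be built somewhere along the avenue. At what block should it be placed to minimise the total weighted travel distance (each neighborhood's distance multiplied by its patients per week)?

x = 11

For a sum of weighted absolute distances on a line, the optimum is the weighted median (not the mean). Total weight W = 360; half-weight = 180.
Sort by position and accumulate weight:
  block 4 (Ashton, w=30) → cum 30
  block 5 (Brookfield, w=35) → cum 65
  block 9 (Calder, w=110) → cum 175
  block 11 (Denby, w=75) → cum 250  ≥ 180 → median here
  block 13 (Elwood, w=110) → cum 360
Optimal location: block 11.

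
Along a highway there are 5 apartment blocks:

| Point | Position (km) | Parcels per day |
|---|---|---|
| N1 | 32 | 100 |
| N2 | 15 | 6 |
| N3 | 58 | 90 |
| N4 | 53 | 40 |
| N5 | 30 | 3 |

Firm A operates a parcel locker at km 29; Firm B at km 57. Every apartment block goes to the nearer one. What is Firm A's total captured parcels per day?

The indifferent point is the midpoint (29+57)/2 = 43; apartment blocks left of it (closer to Firm A at 29) go to Firm A, those right go to Firm B.
  N2 at 15 (w=6) → Firm A
  N5 at 30 (w=3) → Firm A
  N1 at 32 (w=100) → Firm A
  N4 at 53 (w=40) → Firm B
  N3 at 58 (w=90) → Firm B
Firm A captures 109; Firm B captures 130.

109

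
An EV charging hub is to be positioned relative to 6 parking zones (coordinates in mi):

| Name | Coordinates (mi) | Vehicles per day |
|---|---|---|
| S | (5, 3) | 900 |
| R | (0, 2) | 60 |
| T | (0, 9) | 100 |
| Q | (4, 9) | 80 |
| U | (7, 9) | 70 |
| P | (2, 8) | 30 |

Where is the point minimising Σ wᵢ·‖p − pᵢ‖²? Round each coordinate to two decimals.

The minimiser of Σwᵢ‖p−pᵢ‖² is the weighted centroid p* = (Σwᵢpᵢ)/(Σwᵢ).
Σwᵢ = 1240.
Σwᵢxᵢ = 900·5 + 60·0 + 100·0 + 80·4 + 70·7 + 30·2 = 5370.
Σwᵢyᵢ = 900·3 + 60·2 + 100·9 + 80·9 + 70·9 + 30·8 = 5310.
x* = 5370/1240 = 4.33, y* = 5310/1240 = 4.28.

(4.33, 4.28)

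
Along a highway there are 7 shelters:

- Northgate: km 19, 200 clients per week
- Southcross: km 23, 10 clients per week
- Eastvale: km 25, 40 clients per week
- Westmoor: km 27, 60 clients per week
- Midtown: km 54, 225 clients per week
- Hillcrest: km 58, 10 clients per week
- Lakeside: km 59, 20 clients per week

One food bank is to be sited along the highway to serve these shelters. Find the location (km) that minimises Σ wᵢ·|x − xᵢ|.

For a sum of weighted absolute distances on a line, the optimum is the weighted median (not the mean). Total weight W = 565; half-weight = 282.5.
Sort by position and accumulate weight:
  km 19 (Northgate, w=200) → cum 200
  km 23 (Southcross, w=10) → cum 210
  km 25 (Eastvale, w=40) → cum 250
  km 27 (Westmoor, w=60) → cum 310  ≥ 282.5 → median here
  km 54 (Midtown, w=225) → cum 535
  km 58 (Hillcrest, w=10) → cum 545
  km 59 (Lakeside, w=20) → cum 565
Optimal location: km 27.

x = 27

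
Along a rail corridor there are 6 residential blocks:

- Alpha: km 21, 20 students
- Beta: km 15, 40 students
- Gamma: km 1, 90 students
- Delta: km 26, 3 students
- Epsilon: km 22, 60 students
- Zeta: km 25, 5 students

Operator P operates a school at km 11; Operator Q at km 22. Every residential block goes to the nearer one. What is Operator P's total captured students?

130

The indifferent point is the midpoint (11+22)/2 = 16.5; residential blocks left of it (closer to Operator P at 11) go to Operator P, those right go to Operator Q.
  Gamma at 1 (w=90) → Operator P
  Beta at 15 (w=40) → Operator P
  Alpha at 21 (w=20) → Operator Q
  Epsilon at 22 (w=60) → Operator Q
  Zeta at 25 (w=5) → Operator Q
  Delta at 26 (w=3) → Operator Q
Operator P captures 130; Operator Q captures 88.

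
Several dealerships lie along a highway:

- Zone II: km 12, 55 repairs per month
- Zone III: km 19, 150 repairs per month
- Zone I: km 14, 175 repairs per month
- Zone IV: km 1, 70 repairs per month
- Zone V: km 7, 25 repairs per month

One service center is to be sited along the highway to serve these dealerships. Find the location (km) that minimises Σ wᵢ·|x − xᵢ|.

For a sum of weighted absolute distances on a line, the optimum is the weighted median (not the mean). Total weight W = 475; half-weight = 237.5.
Sort by position and accumulate weight:
  km 1 (Zone IV, w=70) → cum 70
  km 7 (Zone V, w=25) → cum 95
  km 12 (Zone II, w=55) → cum 150
  km 14 (Zone I, w=175) → cum 325  ≥ 237.5 → median here
  km 19 (Zone III, w=150) → cum 475
Optimal location: km 14.

x = 14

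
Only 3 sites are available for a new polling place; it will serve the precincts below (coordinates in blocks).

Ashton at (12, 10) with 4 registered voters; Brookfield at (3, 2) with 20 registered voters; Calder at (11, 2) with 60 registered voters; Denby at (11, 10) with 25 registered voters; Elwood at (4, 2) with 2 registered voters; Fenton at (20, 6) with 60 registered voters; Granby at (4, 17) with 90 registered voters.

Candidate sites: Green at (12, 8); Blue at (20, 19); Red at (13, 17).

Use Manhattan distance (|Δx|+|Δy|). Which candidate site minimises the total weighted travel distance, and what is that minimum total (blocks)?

Total weighted distance at each candidate:
  Green (12, 8): total = 2961
  Blue (20, 19): total = 5224
  Red (13, 17): total = 3715
Minimum is at Green with total 2961 blocks.

Green, total 2961 blocks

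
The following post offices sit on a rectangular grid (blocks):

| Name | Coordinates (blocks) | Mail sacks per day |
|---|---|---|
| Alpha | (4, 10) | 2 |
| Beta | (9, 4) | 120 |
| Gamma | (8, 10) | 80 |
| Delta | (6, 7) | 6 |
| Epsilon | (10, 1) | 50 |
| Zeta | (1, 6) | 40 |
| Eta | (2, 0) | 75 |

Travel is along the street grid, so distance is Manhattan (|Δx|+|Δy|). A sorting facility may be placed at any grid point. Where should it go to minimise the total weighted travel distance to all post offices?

(8, 4)

Manhattan distance separates: Σwᵢ(|x−xᵢ|+|y−yᵢ|) = Σwᵢ|x−xᵢ| + Σwᵢ|y−yᵢ|, so x and y are optimised independently as 1-D weighted medians.
Total weight W = 373; half = 186.5.
x-coordinate, sorted with cumulative weight:
  x=1 (Zeta, w=40) cum 40
  x=2 (Eta, w=75) cum 115
  x=4 (Alpha, w=2) cum 117
  x=6 (Delta, w=6) cum 123
  x=8 (Gamma, w=80) cum 203  ← median
  x=9 (Beta, w=120) cum 323
  x=10 (Epsilon, w=50) cum 373
⇒ x* = 8
y-coordinate, sorted with cumulative weight:
  y=0 (Eta, w=75) cum 75
  y=1 (Epsilon, w=50) cum 125
  y=4 (Beta, w=120) cum 245  ← median
  y=6 (Zeta, w=40) cum 285
  y=7 (Delta, w=6) cum 291
  y=10 (Alpha, w=2) cum 293
  y=10 (Gamma, w=80) cum 373
⇒ y* = 4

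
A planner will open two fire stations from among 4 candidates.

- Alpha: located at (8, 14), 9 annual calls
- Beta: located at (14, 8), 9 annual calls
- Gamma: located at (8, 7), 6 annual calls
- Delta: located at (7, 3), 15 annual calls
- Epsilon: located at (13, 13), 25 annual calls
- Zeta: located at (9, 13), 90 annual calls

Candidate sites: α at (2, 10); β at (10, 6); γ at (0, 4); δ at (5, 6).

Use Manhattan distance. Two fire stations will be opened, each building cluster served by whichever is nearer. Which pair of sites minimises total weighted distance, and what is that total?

{β, δ}, total 1207

Evaluate every pair (each demand assigned to the nearer of the two):
  {β, δ}: total = 1207
  {α, β}: total = 1222
  {β, γ}: total = 1222
  {α, δ}: total = 1538
  {α, γ}: total = 1640
  {γ, δ}: total = 1662
Best pair: {β, δ} with total 1207.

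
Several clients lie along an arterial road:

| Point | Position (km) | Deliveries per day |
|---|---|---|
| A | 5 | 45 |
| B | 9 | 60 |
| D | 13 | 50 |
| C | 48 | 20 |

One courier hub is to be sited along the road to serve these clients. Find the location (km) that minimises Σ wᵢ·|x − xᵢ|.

x = 9

For a sum of weighted absolute distances on a line, the optimum is the weighted median (not the mean). Total weight W = 175; half-weight = 87.5.
Sort by position and accumulate weight:
  km 5 (A, w=45) → cum 45
  km 9 (B, w=60) → cum 105  ≥ 87.5 → median here
  km 13 (D, w=50) → cum 155
  km 48 (C, w=20) → cum 175
Optimal location: km 9.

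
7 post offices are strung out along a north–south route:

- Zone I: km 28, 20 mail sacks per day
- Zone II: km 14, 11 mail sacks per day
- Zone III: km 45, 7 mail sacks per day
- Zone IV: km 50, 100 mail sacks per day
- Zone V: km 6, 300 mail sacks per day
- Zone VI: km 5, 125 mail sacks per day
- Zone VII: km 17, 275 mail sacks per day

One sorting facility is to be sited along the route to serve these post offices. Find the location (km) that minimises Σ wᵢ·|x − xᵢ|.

x = 6

For a sum of weighted absolute distances on a line, the optimum is the weighted median (not the mean). Total weight W = 838; half-weight = 419.
Sort by position and accumulate weight:
  km 5 (Zone VI, w=125) → cum 125
  km 6 (Zone V, w=300) → cum 425  ≥ 419 → median here
  km 14 (Zone II, w=11) → cum 436
  km 17 (Zone VII, w=275) → cum 711
  km 28 (Zone I, w=20) → cum 731
  km 45 (Zone III, w=7) → cum 738
  km 50 (Zone IV, w=100) → cum 838
Optimal location: km 6.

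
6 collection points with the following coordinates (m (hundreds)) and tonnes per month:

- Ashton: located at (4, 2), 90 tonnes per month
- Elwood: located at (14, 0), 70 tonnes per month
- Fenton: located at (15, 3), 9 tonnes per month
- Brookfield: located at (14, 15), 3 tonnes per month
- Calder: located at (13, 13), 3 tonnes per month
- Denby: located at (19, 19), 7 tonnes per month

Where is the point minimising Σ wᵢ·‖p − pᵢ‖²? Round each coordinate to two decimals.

(9.28, 2.33)

The minimiser of Σwᵢ‖p−pᵢ‖² is the weighted centroid p* = (Σwᵢpᵢ)/(Σwᵢ).
Σwᵢ = 182.
Σwᵢxᵢ = 90·4 + 70·14 + 9·15 + 3·14 + 3·13 + 7·19 = 1689.
Σwᵢyᵢ = 90·2 + 70·0 + 9·3 + 3·15 + 3·13 + 7·19 = 424.
x* = 1689/182 = 9.28, y* = 424/182 = 2.33.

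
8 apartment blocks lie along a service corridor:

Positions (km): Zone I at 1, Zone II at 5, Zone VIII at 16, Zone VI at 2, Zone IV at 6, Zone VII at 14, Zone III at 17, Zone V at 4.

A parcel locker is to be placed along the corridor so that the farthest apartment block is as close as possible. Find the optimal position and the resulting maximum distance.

location 9, max distance 8

The 1-center on a line is the midpoint of the two extreme points: leftmost at 1, rightmost at 17.
Optimal location = (1 + 17)/2 = 9; maximum distance = (17 − 1)/2 = 8.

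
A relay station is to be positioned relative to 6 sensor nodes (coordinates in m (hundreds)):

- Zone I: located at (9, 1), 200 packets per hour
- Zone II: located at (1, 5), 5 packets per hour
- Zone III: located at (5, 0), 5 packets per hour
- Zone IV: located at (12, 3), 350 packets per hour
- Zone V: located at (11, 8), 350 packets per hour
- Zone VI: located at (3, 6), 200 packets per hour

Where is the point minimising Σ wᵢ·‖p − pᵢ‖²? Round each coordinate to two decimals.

The minimiser of Σwᵢ‖p−pᵢ‖² is the weighted centroid p* = (Σwᵢpᵢ)/(Σwᵢ).
Σwᵢ = 1110.
Σwᵢxᵢ = 200·9 + 5·1 + 5·5 + 350·12 + 350·11 + 200·3 = 10480.
Σwᵢyᵢ = 200·1 + 5·5 + 5·0 + 350·3 + 350·8 + 200·6 = 5275.
x* = 10480/1110 = 9.44, y* = 5275/1110 = 4.75.

(9.44, 4.75)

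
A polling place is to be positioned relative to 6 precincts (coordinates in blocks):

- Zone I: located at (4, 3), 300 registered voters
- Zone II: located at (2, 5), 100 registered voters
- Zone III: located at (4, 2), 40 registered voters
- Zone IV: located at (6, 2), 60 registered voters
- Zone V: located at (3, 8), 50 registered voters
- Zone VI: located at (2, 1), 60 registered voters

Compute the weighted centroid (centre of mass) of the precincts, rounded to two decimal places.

The minimiser of Σwᵢ‖p−pᵢ‖² is the weighted centroid p* = (Σwᵢpᵢ)/(Σwᵢ).
Σwᵢ = 610.
Σwᵢxᵢ = 300·4 + 100·2 + 40·4 + 60·6 + 50·3 + 60·2 = 2190.
Σwᵢyᵢ = 300·3 + 100·5 + 40·2 + 60·2 + 50·8 + 60·1 = 2060.
x* = 2190/610 = 3.59, y* = 2060/610 = 3.38.

(3.59, 3.38)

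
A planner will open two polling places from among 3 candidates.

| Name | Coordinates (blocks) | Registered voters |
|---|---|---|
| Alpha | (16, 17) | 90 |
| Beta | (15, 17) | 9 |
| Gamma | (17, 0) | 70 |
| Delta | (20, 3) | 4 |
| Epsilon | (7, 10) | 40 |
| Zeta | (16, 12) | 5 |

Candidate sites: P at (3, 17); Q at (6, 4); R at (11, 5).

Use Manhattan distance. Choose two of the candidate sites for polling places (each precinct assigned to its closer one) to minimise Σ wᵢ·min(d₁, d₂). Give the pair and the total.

{P, R}, total 2512

Evaluate every pair (each demand assigned to the nearer of the two):
  {P, R}: total = 2512
  {P, Q}: total = 2758
  {Q, R}: total = 2828
Best pair: {P, R} with total 2512.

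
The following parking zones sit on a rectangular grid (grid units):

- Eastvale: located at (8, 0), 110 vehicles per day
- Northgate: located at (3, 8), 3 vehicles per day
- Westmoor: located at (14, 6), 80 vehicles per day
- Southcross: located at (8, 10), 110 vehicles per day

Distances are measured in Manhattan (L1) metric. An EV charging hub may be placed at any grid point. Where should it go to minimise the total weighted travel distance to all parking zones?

(8, 6)

Manhattan distance separates: Σwᵢ(|x−xᵢ|+|y−yᵢ|) = Σwᵢ|x−xᵢ| + Σwᵢ|y−yᵢ|, so x and y are optimised independently as 1-D weighted medians.
Total weight W = 303; half = 151.5.
x-coordinate, sorted with cumulative weight:
  x=3 (Northgate, w=3) cum 3
  x=8 (Eastvale, w=110) cum 113
  x=8 (Southcross, w=110) cum 223  ← median
  x=14 (Westmoor, w=80) cum 303
⇒ x* = 8
y-coordinate, sorted with cumulative weight:
  y=0 (Eastvale, w=110) cum 110
  y=6 (Westmoor, w=80) cum 190  ← median
  y=8 (Northgate, w=3) cum 193
  y=10 (Southcross, w=110) cum 303
⇒ y* = 6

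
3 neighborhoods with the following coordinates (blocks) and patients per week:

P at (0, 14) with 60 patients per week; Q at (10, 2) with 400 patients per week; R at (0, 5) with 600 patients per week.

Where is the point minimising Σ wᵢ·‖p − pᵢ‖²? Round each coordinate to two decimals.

(3.77, 4.38)

The minimiser of Σwᵢ‖p−pᵢ‖² is the weighted centroid p* = (Σwᵢpᵢ)/(Σwᵢ).
Σwᵢ = 1060.
Σwᵢxᵢ = 60·0 + 400·10 + 600·0 = 4000.
Σwᵢyᵢ = 60·14 + 400·2 + 600·5 = 4640.
x* = 4000/1060 = 3.77, y* = 4640/1060 = 4.38.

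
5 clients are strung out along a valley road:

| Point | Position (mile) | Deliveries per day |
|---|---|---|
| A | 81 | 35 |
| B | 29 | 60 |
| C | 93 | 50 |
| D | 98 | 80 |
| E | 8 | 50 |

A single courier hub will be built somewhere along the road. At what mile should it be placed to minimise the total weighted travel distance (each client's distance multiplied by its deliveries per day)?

x = 81

For a sum of weighted absolute distances on a line, the optimum is the weighted median (not the mean). Total weight W = 275; half-weight = 137.5.
Sort by position and accumulate weight:
  mile 8 (E, w=50) → cum 50
  mile 29 (B, w=60) → cum 110
  mile 81 (A, w=35) → cum 145  ≥ 137.5 → median here
  mile 93 (C, w=50) → cum 195
  mile 98 (D, w=80) → cum 275
Optimal location: mile 81.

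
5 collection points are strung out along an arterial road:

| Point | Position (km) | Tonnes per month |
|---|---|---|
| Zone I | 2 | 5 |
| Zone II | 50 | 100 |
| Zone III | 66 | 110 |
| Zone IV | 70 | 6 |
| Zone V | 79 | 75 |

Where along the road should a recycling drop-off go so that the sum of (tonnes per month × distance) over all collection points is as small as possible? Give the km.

For a sum of weighted absolute distances on a line, the optimum is the weighted median (not the mean). Total weight W = 296; half-weight = 148.
Sort by position and accumulate weight:
  km 2 (Zone I, w=5) → cum 5
  km 50 (Zone II, w=100) → cum 105
  km 66 (Zone III, w=110) → cum 215  ≥ 148 → median here
  km 70 (Zone IV, w=6) → cum 221
  km 79 (Zone V, w=75) → cum 296
Optimal location: km 66.

x = 66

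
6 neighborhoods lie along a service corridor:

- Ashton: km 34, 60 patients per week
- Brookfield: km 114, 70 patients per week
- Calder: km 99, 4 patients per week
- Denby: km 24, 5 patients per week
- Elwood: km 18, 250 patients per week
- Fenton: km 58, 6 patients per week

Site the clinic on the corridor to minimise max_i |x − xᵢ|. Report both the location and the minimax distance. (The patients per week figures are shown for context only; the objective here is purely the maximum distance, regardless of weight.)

location 66, max distance 48

The 1-center on a line is the midpoint of the two extreme points: leftmost at 18, rightmost at 114.
Optimal location = (18 + 114)/2 = 66; maximum distance = (114 − 18)/2 = 48.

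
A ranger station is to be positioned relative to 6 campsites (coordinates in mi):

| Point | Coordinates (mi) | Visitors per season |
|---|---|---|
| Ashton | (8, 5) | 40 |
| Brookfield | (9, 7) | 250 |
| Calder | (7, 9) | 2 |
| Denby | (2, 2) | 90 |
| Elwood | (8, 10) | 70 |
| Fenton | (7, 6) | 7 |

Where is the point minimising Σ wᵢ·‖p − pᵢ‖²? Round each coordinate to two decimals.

(7.35, 6.30)

The minimiser of Σwᵢ‖p−pᵢ‖² is the weighted centroid p* = (Σwᵢpᵢ)/(Σwᵢ).
Σwᵢ = 459.
Σwᵢxᵢ = 40·8 + 250·9 + 2·7 + 90·2 + 70·8 + 7·7 = 3373.
Σwᵢyᵢ = 40·5 + 250·7 + 2·9 + 90·2 + 70·10 + 7·6 = 2890.
x* = 3373/459 = 7.35, y* = 2890/459 = 6.30.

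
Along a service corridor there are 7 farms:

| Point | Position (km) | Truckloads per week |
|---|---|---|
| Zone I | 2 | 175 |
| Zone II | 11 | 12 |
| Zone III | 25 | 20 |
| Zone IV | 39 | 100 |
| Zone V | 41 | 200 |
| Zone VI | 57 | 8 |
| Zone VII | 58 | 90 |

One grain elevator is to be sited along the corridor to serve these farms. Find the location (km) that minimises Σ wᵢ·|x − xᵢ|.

For a sum of weighted absolute distances on a line, the optimum is the weighted median (not the mean). Total weight W = 605; half-weight = 302.5.
Sort by position and accumulate weight:
  km 2 (Zone I, w=175) → cum 175
  km 11 (Zone II, w=12) → cum 187
  km 25 (Zone III, w=20) → cum 207
  km 39 (Zone IV, w=100) → cum 307  ≥ 302.5 → median here
  km 41 (Zone V, w=200) → cum 507
  km 57 (Zone VI, w=8) → cum 515
  km 58 (Zone VII, w=90) → cum 605
Optimal location: km 39.

x = 39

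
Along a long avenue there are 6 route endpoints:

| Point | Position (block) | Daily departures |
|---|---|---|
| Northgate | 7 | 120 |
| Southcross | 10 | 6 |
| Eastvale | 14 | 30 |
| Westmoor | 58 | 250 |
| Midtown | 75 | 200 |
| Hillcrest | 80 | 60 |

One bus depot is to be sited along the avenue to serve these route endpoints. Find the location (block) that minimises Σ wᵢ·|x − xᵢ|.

x = 58

For a sum of weighted absolute distances on a line, the optimum is the weighted median (not the mean). Total weight W = 666; half-weight = 333.
Sort by position and accumulate weight:
  block 7 (Northgate, w=120) → cum 120
  block 10 (Southcross, w=6) → cum 126
  block 14 (Eastvale, w=30) → cum 156
  block 58 (Westmoor, w=250) → cum 406  ≥ 333 → median here
  block 75 (Midtown, w=200) → cum 606
  block 80 (Hillcrest, w=60) → cum 666
Optimal location: block 58.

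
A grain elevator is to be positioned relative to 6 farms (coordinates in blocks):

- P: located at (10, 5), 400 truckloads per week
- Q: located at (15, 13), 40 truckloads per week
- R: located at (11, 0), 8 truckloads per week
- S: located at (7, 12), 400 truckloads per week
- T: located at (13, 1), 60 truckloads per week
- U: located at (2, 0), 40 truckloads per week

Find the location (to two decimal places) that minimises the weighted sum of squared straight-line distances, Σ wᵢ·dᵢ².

(8.81, 7.78)

The minimiser of Σwᵢ‖p−pᵢ‖² is the weighted centroid p* = (Σwᵢpᵢ)/(Σwᵢ).
Σwᵢ = 948.
Σwᵢxᵢ = 400·10 + 40·15 + 8·11 + 400·7 + 60·13 + 40·2 = 8348.
Σwᵢyᵢ = 400·5 + 40·13 + 8·0 + 400·12 + 60·1 + 40·0 = 7380.
x* = 8348/948 = 8.81, y* = 7380/948 = 7.78.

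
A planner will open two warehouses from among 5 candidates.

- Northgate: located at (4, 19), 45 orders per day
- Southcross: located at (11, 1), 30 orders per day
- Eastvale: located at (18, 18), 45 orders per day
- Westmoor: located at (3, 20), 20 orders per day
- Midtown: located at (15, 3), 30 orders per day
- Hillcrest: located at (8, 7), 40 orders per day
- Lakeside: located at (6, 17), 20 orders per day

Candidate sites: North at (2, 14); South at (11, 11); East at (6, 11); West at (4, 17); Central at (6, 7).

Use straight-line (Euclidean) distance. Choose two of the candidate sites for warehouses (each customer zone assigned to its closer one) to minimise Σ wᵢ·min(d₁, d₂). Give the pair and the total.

{South, West}, total 1407.1

Evaluate every pair (each demand assigned to the nearer of the two):
  {South, West}: total = 1407.1
  {West, Central}: total = 1434.6
  {North, South}: total = 1677.8
  {East, West}: total = 1693.9
  {North, Central}: total = 1806.3
  {South, East}: total = 1873.5
  {South, Central}: total = 1903.5
  {East, Central}: total = 1915.7
  {North, East}: total = 1964.7
  {North, West}: total = 2178.9
Best pair: {South, West} with total 1407.1.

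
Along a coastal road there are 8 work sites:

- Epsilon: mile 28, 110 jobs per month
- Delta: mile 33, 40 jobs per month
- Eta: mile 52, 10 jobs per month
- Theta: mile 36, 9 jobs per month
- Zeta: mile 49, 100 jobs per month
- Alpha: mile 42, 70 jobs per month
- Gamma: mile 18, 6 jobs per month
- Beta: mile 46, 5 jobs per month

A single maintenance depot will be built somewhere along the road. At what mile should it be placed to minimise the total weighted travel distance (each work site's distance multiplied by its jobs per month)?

x = 42

For a sum of weighted absolute distances on a line, the optimum is the weighted median (not the mean). Total weight W = 350; half-weight = 175.
Sort by position and accumulate weight:
  mile 18 (Gamma, w=6) → cum 6
  mile 28 (Epsilon, w=110) → cum 116
  mile 33 (Delta, w=40) → cum 156
  mile 36 (Theta, w=9) → cum 165
  mile 42 (Alpha, w=70) → cum 235  ≥ 175 → median here
  mile 46 (Beta, w=5) → cum 240
  mile 49 (Zeta, w=100) → cum 340
  mile 52 (Eta, w=10) → cum 350
Optimal location: mile 42.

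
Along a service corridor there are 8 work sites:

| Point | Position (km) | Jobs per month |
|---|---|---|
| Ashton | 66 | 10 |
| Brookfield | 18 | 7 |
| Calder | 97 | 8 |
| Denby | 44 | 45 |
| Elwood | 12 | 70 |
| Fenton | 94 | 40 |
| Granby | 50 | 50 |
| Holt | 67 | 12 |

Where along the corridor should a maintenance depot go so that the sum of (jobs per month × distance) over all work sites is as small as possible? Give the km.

For a sum of weighted absolute distances on a line, the optimum is the weighted median (not the mean). Total weight W = 242; half-weight = 121.
Sort by position and accumulate weight:
  km 12 (Elwood, w=70) → cum 70
  km 18 (Brookfield, w=7) → cum 77
  km 44 (Denby, w=45) → cum 122  ≥ 121 → median here
  km 50 (Granby, w=50) → cum 172
  km 66 (Ashton, w=10) → cum 182
  km 67 (Holt, w=12) → cum 194
  km 94 (Fenton, w=40) → cum 234
  km 97 (Calder, w=8) → cum 242
Optimal location: km 44.

x = 44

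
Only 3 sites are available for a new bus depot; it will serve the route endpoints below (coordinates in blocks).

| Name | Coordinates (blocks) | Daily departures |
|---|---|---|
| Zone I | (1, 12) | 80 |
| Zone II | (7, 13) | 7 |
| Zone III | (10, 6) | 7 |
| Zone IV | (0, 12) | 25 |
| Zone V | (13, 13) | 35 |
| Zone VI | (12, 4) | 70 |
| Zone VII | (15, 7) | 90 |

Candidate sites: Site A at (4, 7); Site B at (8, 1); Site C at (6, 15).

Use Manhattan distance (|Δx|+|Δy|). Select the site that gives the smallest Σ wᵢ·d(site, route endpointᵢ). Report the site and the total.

Total weighted distance at each candidate:
  Site A (4, 7): total = 3262
  Site B (8, 1): total = 4310
  Site C (6, 15): total = 4012
Minimum is at Site A with total 3262 blocks.

Site A, total 3262 blocks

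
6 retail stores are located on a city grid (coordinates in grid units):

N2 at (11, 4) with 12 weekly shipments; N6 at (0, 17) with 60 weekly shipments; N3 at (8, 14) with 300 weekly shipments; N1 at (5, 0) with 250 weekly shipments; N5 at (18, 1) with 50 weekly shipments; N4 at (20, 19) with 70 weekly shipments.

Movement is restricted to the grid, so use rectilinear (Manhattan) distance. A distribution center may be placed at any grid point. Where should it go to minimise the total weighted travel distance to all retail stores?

Manhattan distance separates: Σwᵢ(|x−xᵢ|+|y−yᵢ|) = Σwᵢ|x−xᵢ| + Σwᵢ|y−yᵢ|, so x and y are optimised independently as 1-D weighted medians.
Total weight W = 742; half = 371.
x-coordinate, sorted with cumulative weight:
  x=0 (N6, w=60) cum 60
  x=5 (N1, w=250) cum 310
  x=8 (N3, w=300) cum 610  ← median
  x=11 (N2, w=12) cum 622
  x=18 (N5, w=50) cum 672
  x=20 (N4, w=70) cum 742
⇒ x* = 8
y-coordinate, sorted with cumulative weight:
  y=0 (N1, w=250) cum 250
  y=1 (N5, w=50) cum 300
  y=4 (N2, w=12) cum 312
  y=14 (N3, w=300) cum 612  ← median
  y=17 (N6, w=60) cum 672
  y=19 (N4, w=70) cum 742
⇒ y* = 14

(8, 14)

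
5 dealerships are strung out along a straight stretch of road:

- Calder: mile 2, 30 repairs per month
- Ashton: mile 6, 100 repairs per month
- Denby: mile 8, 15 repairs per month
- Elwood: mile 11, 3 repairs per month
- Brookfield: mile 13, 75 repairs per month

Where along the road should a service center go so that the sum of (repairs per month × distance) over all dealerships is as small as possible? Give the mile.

x = 6

For a sum of weighted absolute distances on a line, the optimum is the weighted median (not the mean). Total weight W = 223; half-weight = 111.5.
Sort by position and accumulate weight:
  mile 2 (Calder, w=30) → cum 30
  mile 6 (Ashton, w=100) → cum 130  ≥ 111.5 → median here
  mile 8 (Denby, w=15) → cum 145
  mile 11 (Elwood, w=3) → cum 148
  mile 13 (Brookfield, w=75) → cum 223
Optimal location: mile 6.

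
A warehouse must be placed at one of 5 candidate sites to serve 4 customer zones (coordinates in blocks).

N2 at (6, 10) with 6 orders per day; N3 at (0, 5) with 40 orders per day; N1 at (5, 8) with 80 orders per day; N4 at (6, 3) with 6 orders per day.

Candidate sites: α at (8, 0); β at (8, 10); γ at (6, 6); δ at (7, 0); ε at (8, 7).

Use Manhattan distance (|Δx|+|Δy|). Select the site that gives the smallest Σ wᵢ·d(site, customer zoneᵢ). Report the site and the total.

γ, total 562 blocks

Total weighted distance at each candidate:
  α (8, 0): total = 1502
  β (8, 10): total = 986
  γ (6, 6): total = 562
  δ (7, 0): total = 1370
  ε (8, 7): total = 786
Minimum is at γ with total 562 blocks.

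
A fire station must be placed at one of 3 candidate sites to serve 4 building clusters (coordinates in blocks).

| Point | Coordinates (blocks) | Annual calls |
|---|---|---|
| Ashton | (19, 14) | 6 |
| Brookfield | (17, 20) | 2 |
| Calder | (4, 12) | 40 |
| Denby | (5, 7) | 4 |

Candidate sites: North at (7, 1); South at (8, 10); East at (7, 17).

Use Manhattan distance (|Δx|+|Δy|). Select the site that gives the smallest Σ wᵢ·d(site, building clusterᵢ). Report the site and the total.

Total weighted distance at each candidate:
  North (7, 1): total = 800
  South (8, 10): total = 392
  East (7, 17): total = 484
Minimum is at South with total 392 blocks.

South, total 392 blocks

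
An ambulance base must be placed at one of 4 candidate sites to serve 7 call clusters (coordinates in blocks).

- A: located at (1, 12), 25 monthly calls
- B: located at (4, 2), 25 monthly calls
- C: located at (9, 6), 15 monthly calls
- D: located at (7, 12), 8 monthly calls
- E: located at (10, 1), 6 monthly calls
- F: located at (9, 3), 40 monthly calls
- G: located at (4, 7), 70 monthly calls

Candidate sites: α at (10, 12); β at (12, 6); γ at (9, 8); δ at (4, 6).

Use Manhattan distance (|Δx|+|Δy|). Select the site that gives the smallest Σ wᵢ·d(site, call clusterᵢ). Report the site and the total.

Total weighted distance at each candidate:
  α (10, 12): total = 1990
  β (12, 6): total = 1770
  γ (9, 8): total = 1321
  δ (4, 6): total = 928
Minimum is at δ with total 928 blocks.

δ, total 928 blocks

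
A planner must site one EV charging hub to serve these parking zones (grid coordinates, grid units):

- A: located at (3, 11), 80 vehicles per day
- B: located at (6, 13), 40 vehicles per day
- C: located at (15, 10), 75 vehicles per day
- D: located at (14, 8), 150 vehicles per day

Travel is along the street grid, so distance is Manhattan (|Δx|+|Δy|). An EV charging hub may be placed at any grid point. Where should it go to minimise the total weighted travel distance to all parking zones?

Manhattan distance separates: Σwᵢ(|x−xᵢ|+|y−yᵢ|) = Σwᵢ|x−xᵢ| + Σwᵢ|y−yᵢ|, so x and y are optimised independently as 1-D weighted medians.
Total weight W = 345; half = 172.5.
x-coordinate, sorted with cumulative weight:
  x=3 (A, w=80) cum 80
  x=6 (B, w=40) cum 120
  x=14 (D, w=150) cum 270  ← median
  x=15 (C, w=75) cum 345
⇒ x* = 14
y-coordinate, sorted with cumulative weight:
  y=8 (D, w=150) cum 150
  y=10 (C, w=75) cum 225  ← median
  y=11 (A, w=80) cum 305
  y=13 (B, w=40) cum 345
⇒ y* = 10

(14, 10)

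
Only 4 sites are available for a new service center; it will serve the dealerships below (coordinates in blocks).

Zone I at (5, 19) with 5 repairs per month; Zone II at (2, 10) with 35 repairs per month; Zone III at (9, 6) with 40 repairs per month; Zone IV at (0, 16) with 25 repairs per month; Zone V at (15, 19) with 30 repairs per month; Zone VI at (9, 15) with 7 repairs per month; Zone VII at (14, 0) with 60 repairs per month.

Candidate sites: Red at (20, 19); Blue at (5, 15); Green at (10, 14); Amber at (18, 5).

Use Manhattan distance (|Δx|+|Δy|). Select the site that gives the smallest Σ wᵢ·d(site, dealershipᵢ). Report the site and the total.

Total weighted distance at each candidate:
  Red (20, 19): total = 4310
  Blue (5, 15): total = 2858
  Green (10, 14): total = 2524
  Amber (18, 5): total = 3178
Minimum is at Green with total 2524 blocks.

Green, total 2524 blocks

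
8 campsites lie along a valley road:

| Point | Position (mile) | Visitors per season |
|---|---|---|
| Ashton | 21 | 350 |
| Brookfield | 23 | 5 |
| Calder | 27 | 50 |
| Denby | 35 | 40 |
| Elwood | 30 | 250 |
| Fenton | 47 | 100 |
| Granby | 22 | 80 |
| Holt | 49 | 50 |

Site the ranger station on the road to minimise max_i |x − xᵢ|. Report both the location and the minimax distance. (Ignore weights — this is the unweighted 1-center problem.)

location 35, max distance 14

The 1-center on a line is the midpoint of the two extreme points: leftmost at 21, rightmost at 49.
Optimal location = (21 + 49)/2 = 35; maximum distance = (49 − 21)/2 = 14.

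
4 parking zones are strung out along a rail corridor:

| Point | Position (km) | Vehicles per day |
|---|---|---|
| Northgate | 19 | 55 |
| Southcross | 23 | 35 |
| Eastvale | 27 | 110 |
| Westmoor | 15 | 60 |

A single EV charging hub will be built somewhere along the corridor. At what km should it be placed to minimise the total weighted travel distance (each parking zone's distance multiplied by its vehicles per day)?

For a sum of weighted absolute distances on a line, the optimum is the weighted median (not the mean). Total weight W = 260; half-weight = 130.
Sort by position and accumulate weight:
  km 15 (Westmoor, w=60) → cum 60
  km 19 (Northgate, w=55) → cum 115
  km 23 (Southcross, w=35) → cum 150  ≥ 130 → median here
  km 27 (Eastvale, w=110) → cum 260
Optimal location: km 23.

x = 23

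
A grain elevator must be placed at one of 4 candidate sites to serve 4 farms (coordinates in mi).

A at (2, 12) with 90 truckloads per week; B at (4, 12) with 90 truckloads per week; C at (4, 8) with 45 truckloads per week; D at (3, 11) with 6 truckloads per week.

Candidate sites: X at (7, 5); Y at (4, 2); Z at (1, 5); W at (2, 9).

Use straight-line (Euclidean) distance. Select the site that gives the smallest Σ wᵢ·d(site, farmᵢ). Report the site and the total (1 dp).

W, total 708.5 mi

Total weighted distance at each candidate:
  X (7, 5): total = 1693.8
  Y (4, 2): total = 2142.2
  Z (1, 5): total = 1550.7
  W (2, 9): total = 708.5
Minimum is at W with total 708.5 mi.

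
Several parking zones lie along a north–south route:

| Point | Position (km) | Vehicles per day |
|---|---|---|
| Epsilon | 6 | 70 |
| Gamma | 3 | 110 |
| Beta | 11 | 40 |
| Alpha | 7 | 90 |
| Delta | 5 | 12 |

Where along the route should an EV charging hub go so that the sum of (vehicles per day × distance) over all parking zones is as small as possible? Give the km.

x = 6

For a sum of weighted absolute distances on a line, the optimum is the weighted median (not the mean). Total weight W = 322; half-weight = 161.
Sort by position and accumulate weight:
  km 3 (Gamma, w=110) → cum 110
  km 5 (Delta, w=12) → cum 122
  km 6 (Epsilon, w=70) → cum 192  ≥ 161 → median here
  km 7 (Alpha, w=90) → cum 282
  km 11 (Beta, w=40) → cum 322
Optimal location: km 6.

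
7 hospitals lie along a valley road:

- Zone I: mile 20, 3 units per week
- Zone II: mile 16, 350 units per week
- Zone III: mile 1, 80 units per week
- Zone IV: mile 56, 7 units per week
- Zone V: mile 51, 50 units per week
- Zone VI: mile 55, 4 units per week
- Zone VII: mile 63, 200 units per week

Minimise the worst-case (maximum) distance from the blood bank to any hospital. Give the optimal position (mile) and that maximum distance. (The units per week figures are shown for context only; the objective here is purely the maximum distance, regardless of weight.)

location 32, max distance 31

The 1-center on a line is the midpoint of the two extreme points: leftmost at 1, rightmost at 63.
Optimal location = (1 + 63)/2 = 32; maximum distance = (63 − 1)/2 = 31.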